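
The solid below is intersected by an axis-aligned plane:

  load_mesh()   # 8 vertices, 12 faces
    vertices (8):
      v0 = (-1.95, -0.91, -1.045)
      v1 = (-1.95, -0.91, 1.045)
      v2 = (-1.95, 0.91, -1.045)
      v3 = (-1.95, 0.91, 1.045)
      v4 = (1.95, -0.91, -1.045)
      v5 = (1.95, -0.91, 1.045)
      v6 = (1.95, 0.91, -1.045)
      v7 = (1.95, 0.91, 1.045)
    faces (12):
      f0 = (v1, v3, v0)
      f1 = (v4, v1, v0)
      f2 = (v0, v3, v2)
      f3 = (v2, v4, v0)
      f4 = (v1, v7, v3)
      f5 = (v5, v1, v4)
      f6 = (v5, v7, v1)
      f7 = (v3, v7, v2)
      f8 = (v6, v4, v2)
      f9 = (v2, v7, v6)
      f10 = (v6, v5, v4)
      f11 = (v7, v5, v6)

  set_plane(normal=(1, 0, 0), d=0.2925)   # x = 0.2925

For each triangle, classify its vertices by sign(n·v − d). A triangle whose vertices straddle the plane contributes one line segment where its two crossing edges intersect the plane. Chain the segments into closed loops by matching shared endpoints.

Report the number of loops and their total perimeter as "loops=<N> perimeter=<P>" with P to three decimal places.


Straddling triangles (8 of 12):
  (v4,v1,v0) [+--] → (0.2925, -0.91, -0.15675)–(0.2925, -0.91, -1.045)  len=0.8882
  (v2,v4,v0) [-+-] → (0.2925, -0.1365, -1.045)–(0.2925, -0.91, -1.045)  len=0.7735
  (v1,v7,v3) [-+-] → (0.2925, 0.1365, 1.045)–(0.2925, 0.91, 1.045)  len=0.7735
  (v5,v1,v4) [+-+] → (0.2925, -0.91, 1.045)–(0.2925, -0.91, -0.15675)  len=1.2017
  (v5,v7,v1) [++-] → (0.2925, 0.1365, 1.045)–(0.2925, -0.91, 1.045)  len=1.0465
  (v3,v7,v2) [-+-] → (0.2925, 0.91, 1.045)–(0.2925, 0.91, 0.15675)  len=0.8882
  (v6,v4,v2) [++-] → (0.2925, -0.1365, -1.045)–(0.2925, 0.91, -1.045)  len=1.0465
  (v2,v7,v6) [-++] → (0.2925, 0.91, 0.15675)–(0.2925, 0.91, -1.045)  len=1.2017

Chained into 1 loop(s):
  loop 1: 8 segments, perimeter = 7.8200
Total perimeter = 7.820

loops=1 perimeter=7.820


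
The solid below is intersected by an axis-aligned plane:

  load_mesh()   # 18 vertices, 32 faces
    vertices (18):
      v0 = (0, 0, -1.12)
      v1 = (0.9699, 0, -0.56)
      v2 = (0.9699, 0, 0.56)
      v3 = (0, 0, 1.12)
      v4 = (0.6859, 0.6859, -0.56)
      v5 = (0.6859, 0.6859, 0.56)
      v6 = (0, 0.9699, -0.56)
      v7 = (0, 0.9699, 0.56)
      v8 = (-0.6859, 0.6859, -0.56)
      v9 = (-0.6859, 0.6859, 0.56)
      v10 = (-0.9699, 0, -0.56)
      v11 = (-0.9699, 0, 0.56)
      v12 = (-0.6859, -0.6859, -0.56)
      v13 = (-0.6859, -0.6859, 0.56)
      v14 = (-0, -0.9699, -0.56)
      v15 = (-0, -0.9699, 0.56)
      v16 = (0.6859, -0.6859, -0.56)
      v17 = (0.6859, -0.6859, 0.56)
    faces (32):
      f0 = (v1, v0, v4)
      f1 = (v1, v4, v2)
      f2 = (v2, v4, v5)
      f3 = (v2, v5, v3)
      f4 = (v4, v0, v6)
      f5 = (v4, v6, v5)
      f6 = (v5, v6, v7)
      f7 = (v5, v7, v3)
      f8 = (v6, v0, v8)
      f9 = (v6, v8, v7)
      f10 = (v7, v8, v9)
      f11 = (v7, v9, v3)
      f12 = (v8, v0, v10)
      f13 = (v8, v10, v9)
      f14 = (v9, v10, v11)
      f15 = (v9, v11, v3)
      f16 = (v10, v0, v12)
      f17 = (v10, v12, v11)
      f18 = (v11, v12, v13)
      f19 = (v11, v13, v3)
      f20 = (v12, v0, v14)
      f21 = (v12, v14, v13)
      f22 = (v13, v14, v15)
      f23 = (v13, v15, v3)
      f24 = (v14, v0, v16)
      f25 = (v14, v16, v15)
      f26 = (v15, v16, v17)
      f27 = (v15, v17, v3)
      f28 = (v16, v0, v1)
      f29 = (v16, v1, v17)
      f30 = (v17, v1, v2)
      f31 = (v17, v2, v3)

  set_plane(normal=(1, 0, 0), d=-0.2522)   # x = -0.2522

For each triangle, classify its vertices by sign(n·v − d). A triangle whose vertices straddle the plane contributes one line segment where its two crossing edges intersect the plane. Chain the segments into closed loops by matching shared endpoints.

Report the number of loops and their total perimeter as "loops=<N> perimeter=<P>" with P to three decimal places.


Straddling triangles (12 of 32):
  (v6,v0,v8) [++-] → (-0.2522, 0.2522, -0.914092)–(-0.2522, 0.865475, -0.56)  len=0.7082
  (v6,v8,v7) [+-+] → (-0.2522, 0.865475, -0.56)–(-0.2522, 0.865475, 0.148185)  len=0.7082
  (v7,v8,v9) [+--] → (-0.2522, 0.865475, 0.148185)–(-0.2522, 0.865475, 0.56)  len=0.4118
  (v7,v9,v3) [+-+] → (-0.2522, 0.865475, 0.56)–(-0.2522, 0.2522, 0.914092)  len=0.7082
  (v8,v0,v10) [-+-] → (-0.2522, 0.2522, -0.914092)–(-0.2522, 0, -0.974385)  len=0.2593
  (v9,v11,v3) [--+] → (-0.2522, 0, 0.974385)–(-0.2522, 0.2522, 0.914092)  len=0.2593
  (v10,v0,v12) [-+-] → (-0.2522, 0, -0.974385)–(-0.2522, -0.2522, -0.914092)  len=0.2593
  (v11,v13,v3) [--+] → (-0.2522, -0.2522, 0.914092)–(-0.2522, 0, 0.974385)  len=0.2593
  (v12,v0,v14) [-++] → (-0.2522, -0.2522, -0.914092)–(-0.2522, -0.865475, -0.56)  len=0.7082
  (v12,v14,v13) [-+-] → (-0.2522, -0.865475, -0.56)–(-0.2522, -0.865475, -0.148185)  len=0.4118
  (v13,v14,v15) [-++] → (-0.2522, -0.865475, -0.148185)–(-0.2522, -0.865475, 0.56)  len=0.7082
  (v13,v15,v3) [-++] → (-0.2522, -0.865475, 0.56)–(-0.2522, -0.2522, 0.914092)  len=0.7082

Chained into 1 loop(s):
  loop 1: 12 segments, perimeter = 6.1099
Total perimeter = 6.110

loops=1 perimeter=6.110


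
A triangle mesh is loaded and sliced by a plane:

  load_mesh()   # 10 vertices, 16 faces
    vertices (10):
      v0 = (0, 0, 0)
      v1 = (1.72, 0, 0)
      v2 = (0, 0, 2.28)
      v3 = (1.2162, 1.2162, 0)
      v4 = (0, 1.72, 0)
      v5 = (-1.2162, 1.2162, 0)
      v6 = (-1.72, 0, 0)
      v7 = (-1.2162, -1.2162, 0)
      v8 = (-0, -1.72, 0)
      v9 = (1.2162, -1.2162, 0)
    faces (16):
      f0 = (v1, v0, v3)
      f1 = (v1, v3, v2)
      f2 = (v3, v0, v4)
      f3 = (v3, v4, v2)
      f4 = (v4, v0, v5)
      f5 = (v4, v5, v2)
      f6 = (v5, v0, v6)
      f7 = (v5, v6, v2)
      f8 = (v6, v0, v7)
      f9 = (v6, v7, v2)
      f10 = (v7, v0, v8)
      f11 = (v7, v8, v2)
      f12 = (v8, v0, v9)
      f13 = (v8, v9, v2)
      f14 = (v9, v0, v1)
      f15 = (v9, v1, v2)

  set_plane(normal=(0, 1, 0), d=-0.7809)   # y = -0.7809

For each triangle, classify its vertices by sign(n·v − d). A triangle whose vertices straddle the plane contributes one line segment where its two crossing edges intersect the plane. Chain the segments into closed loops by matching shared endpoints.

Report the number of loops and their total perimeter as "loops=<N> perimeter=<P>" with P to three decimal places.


Straddling triangles (8 of 16):
  (v6,v0,v7) [++-] → (-0.7809, -0.7809, 0)–(-1.39652, -0.7809, 0)  len=0.6156
  (v6,v7,v2) [+-+] → (-1.39652, -0.7809, 0)–(-0.7809, -0.7809, 0.816053)  len=1.0222
  (v7,v0,v8) [-+-] → (-0.7809, -0.7809, 0)–(0, -0.7809, 0)  len=0.7809
  (v7,v8,v2) [--+] → (0, -0.7809, 1.24485)–(-0.7809, -0.7809, 0.816053)  len=0.8909
  (v8,v0,v9) [-+-] → (0, -0.7809, 0)–(0.7809, -0.7809, 0)  len=0.7809
  (v8,v9,v2) [--+] → (0.7809, -0.7809, 0.816053)–(0, -0.7809, 1.24485)  len=0.8909
  (v9,v0,v1) [-++] → (0.7809, -0.7809, 0)–(1.39652, -0.7809, 0)  len=0.6156
  (v9,v1,v2) [-++] → (1.39652, -0.7809, 0)–(0.7809, -0.7809, 0.816053)  len=1.0222

Chained into 1 loop(s):
  loop 1: 8 segments, perimeter = 6.6192
Total perimeter = 6.619

loops=1 perimeter=6.619


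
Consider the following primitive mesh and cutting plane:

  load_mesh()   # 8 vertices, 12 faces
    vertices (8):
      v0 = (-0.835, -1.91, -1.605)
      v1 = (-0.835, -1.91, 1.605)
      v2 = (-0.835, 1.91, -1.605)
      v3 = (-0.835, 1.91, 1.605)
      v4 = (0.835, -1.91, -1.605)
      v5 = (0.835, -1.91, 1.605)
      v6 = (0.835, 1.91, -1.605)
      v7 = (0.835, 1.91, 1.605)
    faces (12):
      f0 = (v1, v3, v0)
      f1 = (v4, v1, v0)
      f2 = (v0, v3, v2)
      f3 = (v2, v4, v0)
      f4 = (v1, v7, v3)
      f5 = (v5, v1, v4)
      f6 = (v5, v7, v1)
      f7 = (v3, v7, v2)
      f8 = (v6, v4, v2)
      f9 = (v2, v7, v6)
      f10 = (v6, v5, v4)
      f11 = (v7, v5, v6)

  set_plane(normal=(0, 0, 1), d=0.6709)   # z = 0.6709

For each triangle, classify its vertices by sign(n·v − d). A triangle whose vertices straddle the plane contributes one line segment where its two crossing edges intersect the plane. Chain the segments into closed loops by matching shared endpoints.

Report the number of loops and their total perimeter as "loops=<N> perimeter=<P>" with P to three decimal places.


Straddling triangles (8 of 12):
  (v1,v3,v0) [++-] → (-0.835, 0.798392, 0.6709)–(-0.835, -1.91, 0.6709)  len=2.7084
  (v4,v1,v0) [-+-] → (-0.349035, -1.91, 0.6709)–(-0.835, -1.91, 0.6709)  len=0.4860
  (v0,v3,v2) [-+-] → (-0.835, 0.798392, 0.6709)–(-0.835, 1.91, 0.6709)  len=1.1116
  (v5,v1,v4) [++-] → (-0.349035, -1.91, 0.6709)–(0.835, -1.91, 0.6709)  len=1.1840
  (v3,v7,v2) [++-] → (0.349035, 1.91, 0.6709)–(-0.835, 1.91, 0.6709)  len=1.1840
  (v2,v7,v6) [-+-] → (0.349035, 1.91, 0.6709)–(0.835, 1.91, 0.6709)  len=0.4860
  (v6,v5,v4) [-+-] → (0.835, -0.798392, 0.6709)–(0.835, -1.91, 0.6709)  len=1.1116
  (v7,v5,v6) [++-] → (0.835, -0.798392, 0.6709)–(0.835, 1.91, 0.6709)  len=2.7084

Chained into 1 loop(s):
  loop 1: 8 segments, perimeter = 10.9800
Total perimeter = 10.980

loops=1 perimeter=10.980


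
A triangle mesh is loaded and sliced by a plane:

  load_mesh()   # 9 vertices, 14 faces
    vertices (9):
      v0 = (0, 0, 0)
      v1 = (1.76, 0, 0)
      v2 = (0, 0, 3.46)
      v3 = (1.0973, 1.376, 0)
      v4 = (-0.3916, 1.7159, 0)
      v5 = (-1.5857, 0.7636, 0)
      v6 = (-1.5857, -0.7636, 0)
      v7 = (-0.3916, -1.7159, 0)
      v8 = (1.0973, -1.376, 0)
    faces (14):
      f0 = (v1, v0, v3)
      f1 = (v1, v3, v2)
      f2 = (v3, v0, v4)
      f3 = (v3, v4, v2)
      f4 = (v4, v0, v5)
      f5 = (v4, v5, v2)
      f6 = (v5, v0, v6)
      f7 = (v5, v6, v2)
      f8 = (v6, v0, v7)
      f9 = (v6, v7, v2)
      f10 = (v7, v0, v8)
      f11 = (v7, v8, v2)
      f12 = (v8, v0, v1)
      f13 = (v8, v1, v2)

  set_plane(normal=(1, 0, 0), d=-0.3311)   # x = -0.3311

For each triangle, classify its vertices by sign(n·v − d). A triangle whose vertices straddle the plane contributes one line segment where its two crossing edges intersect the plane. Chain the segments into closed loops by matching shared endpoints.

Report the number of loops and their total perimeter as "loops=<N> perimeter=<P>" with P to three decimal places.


loops=1 perimeter=10.012

Straddling triangles (10 of 14):
  (v3,v0,v4) [++-] → (-0.3311, 1.4508, 0)–(-0.3311, 1.70209, 0)  len=0.2513
  (v3,v4,v2) [+-+] → (-0.3311, 1.70209, 0)–(-0.3311, 1.4508, 0.534551)  len=0.5907
  (v4,v0,v5) [-+-] → (-0.3311, 1.4508, 0)–(-0.3311, 0.159442, 0)  len=1.2914
  (v4,v5,v2) [--+] → (-0.3311, 0.159442, 2.73754)–(-0.3311, 1.4508, 0.534551)  len=2.5536
  (v5,v0,v6) [-+-] → (-0.3311, 0.159442, 0)–(-0.3311, -0.159442, 0)  len=0.3189
  (v5,v6,v2) [--+] → (-0.3311, -0.159442, 2.73754)–(-0.3311, 0.159442, 2.73754)  len=0.3189
  (v6,v0,v7) [-+-] → (-0.3311, -0.159442, 0)–(-0.3311, -1.4508, 0)  len=1.2914
  (v6,v7,v2) [--+] → (-0.3311, -1.4508, 0.534551)–(-0.3311, -0.159442, 2.73754)  len=2.5536
  (v7,v0,v8) [-++] → (-0.3311, -1.4508, 0)–(-0.3311, -1.70209, 0)  len=0.2513
  (v7,v8,v2) [-++] → (-0.3311, -1.70209, 0)–(-0.3311, -1.4508, 0.534551)  len=0.5907

Chained into 1 loop(s):
  loop 1: 10 segments, perimeter = 10.0116
Total perimeter = 10.012


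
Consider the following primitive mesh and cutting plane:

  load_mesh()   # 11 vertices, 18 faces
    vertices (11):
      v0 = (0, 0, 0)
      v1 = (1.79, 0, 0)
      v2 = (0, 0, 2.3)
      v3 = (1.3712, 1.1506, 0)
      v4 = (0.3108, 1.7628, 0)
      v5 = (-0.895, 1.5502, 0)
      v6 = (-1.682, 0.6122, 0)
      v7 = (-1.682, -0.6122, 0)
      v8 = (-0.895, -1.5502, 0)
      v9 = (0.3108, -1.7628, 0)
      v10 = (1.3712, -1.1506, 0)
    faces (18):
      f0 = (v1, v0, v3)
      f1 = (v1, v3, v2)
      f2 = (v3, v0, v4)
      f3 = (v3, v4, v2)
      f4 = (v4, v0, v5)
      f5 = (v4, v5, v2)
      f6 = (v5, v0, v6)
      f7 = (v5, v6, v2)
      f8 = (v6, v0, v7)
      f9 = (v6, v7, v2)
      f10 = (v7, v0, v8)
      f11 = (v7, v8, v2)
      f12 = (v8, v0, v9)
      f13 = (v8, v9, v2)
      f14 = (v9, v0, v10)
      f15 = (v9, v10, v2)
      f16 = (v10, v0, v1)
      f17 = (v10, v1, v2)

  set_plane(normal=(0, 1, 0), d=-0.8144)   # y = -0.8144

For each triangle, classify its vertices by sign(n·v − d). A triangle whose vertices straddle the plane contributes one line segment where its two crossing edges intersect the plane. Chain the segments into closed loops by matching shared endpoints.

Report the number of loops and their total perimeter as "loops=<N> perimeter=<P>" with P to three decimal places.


loops=1 perimeter=6.999

Straddling triangles (8 of 18):
  (v7,v0,v8) [++-] → (-0.47019, -0.8144, 0)–(-1.51235, -0.8144, 0)  len=1.0422
  (v7,v8,v2) [+-+] → (-1.51235, -0.8144, 0)–(-0.47019, -0.8144, 1.09169)  len=1.5093
  (v8,v0,v9) [-+-] → (-0.47019, -0.8144, 0)–(0.143587, -0.8144, 0)  len=0.6138
  (v8,v9,v2) [--+] → (0.143587, -0.8144, 1.23742)–(-0.47019, -0.8144, 1.09169)  len=0.6308
  (v9,v0,v10) [-+-] → (0.143587, -0.8144, 0)–(0.970542, -0.8144, 0)  len=0.8270
  (v9,v10,v2) [--+] → (0.970542, -0.8144, 0.672049)–(0.143587, -0.8144, 1.23742)  len=1.0017
  (v10,v0,v1) [-++] → (0.970542, -0.8144, 0)–(1.49357, -0.8144, 0)  len=0.5230
  (v10,v1,v2) [-++] → (1.49357, -0.8144, 0)–(0.970542, -0.8144, 0.672049)  len=0.8516

Chained into 1 loop(s):
  loop 1: 8 segments, perimeter = 6.9994
Total perimeter = 6.999


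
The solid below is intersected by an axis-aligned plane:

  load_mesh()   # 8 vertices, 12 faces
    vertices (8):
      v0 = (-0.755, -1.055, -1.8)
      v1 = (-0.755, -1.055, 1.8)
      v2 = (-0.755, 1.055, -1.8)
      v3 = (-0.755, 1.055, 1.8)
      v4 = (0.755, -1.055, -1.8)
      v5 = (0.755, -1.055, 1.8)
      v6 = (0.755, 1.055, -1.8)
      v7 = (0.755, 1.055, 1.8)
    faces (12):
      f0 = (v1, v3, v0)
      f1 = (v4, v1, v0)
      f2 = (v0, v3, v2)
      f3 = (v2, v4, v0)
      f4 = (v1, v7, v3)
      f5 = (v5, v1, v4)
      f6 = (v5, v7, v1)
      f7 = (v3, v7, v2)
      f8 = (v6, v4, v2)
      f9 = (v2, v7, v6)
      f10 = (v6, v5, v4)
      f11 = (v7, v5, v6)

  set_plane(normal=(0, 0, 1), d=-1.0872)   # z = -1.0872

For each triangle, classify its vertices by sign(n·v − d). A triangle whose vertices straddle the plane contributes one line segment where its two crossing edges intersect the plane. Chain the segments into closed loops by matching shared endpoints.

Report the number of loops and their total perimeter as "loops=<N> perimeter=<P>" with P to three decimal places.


Straddling triangles (8 of 12):
  (v1,v3,v0) [++-] → (-0.755, -0.63722, -1.0872)–(-0.755, -1.055, -1.0872)  len=0.4178
  (v4,v1,v0) [-+-] → (0.45602, -1.055, -1.0872)–(-0.755, -1.055, -1.0872)  len=1.2110
  (v0,v3,v2) [-+-] → (-0.755, -0.63722, -1.0872)–(-0.755, 1.055, -1.0872)  len=1.6922
  (v5,v1,v4) [++-] → (0.45602, -1.055, -1.0872)–(0.755, -1.055, -1.0872)  len=0.2990
  (v3,v7,v2) [++-] → (-0.45602, 1.055, -1.0872)–(-0.755, 1.055, -1.0872)  len=0.2990
  (v2,v7,v6) [-+-] → (-0.45602, 1.055, -1.0872)–(0.755, 1.055, -1.0872)  len=1.2110
  (v6,v5,v4) [-+-] → (0.755, 0.63722, -1.0872)–(0.755, -1.055, -1.0872)  len=1.6922
  (v7,v5,v6) [++-] → (0.755, 0.63722, -1.0872)–(0.755, 1.055, -1.0872)  len=0.4178

Chained into 1 loop(s):
  loop 1: 8 segments, perimeter = 7.2400
Total perimeter = 7.240

loops=1 perimeter=7.240


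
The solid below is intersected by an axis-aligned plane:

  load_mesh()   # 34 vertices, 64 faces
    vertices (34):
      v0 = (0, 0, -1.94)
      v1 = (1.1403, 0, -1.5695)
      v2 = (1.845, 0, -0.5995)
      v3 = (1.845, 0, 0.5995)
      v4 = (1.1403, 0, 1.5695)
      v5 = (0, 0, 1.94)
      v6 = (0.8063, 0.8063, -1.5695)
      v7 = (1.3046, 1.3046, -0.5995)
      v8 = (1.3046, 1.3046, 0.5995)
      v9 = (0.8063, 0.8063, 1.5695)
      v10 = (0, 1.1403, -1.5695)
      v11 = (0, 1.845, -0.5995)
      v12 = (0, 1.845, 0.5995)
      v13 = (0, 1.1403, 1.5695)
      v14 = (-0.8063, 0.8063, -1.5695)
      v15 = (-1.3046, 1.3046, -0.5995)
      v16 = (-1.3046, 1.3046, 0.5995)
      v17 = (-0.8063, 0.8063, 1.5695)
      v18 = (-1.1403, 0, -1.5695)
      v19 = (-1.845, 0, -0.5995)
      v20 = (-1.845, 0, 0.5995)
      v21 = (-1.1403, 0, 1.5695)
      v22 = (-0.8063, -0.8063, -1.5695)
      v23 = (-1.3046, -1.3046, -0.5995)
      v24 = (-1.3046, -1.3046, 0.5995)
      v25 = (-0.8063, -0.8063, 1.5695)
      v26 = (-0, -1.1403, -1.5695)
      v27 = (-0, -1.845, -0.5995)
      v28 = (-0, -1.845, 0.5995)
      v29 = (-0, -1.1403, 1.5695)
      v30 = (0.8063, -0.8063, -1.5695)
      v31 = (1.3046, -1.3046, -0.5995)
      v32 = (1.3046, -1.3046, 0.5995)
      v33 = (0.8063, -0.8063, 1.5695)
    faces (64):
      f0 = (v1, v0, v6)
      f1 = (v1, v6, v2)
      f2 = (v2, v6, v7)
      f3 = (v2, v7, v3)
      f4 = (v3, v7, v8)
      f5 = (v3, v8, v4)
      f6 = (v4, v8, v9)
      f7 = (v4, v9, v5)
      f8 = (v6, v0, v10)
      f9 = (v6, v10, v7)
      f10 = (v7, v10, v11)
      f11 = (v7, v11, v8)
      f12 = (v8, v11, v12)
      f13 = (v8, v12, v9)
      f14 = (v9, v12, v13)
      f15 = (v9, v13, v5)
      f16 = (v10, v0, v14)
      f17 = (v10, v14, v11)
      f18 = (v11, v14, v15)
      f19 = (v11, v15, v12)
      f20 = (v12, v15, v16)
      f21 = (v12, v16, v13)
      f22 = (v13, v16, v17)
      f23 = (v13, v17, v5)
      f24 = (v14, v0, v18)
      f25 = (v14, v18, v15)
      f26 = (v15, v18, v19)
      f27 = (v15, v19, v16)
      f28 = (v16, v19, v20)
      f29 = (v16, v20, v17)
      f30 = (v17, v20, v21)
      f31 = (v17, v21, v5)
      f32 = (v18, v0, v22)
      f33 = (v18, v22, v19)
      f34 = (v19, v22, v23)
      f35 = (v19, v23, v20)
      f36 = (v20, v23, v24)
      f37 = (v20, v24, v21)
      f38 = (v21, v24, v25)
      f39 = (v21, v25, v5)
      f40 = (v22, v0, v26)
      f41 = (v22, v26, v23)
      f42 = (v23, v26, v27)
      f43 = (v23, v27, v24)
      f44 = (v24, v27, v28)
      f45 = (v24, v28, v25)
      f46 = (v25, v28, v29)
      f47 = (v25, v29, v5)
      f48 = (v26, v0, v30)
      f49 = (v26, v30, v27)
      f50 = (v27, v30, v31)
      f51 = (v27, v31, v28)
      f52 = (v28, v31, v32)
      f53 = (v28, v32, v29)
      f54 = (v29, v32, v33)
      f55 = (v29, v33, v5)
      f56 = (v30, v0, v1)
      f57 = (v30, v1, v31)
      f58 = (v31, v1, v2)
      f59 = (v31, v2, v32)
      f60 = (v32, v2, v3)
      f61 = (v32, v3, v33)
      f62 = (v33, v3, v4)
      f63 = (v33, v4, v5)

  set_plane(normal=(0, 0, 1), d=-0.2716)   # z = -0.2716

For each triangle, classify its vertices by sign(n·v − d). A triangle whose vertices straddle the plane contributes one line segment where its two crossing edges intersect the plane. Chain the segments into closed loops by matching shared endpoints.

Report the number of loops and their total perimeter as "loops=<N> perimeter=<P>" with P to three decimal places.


Straddling triangles (16 of 64):
  (v2,v7,v3) [--+] → (1.45239, 0.947821, -0.2716)–(1.845, 0, -0.2716)  len=1.0259
  (v3,v7,v8) [+-+] → (1.45239, 0.947821, -0.2716)–(1.3046, 1.3046, -0.2716)  len=0.3862
  (v7,v11,v8) [--+] → (0.356779, 1.69721, -0.2716)–(1.3046, 1.3046, -0.2716)  len=1.0259
  (v8,v11,v12) [+-+] → (0.356779, 1.69721, -0.2716)–(0, 1.845, -0.2716)  len=0.3862
  (v11,v15,v12) [--+] → (-0.947821, 1.45239, -0.2716)–(0, 1.845, -0.2716)  len=1.0259
  (v12,v15,v16) [+-+] → (-0.947821, 1.45239, -0.2716)–(-1.3046, 1.3046, -0.2716)  len=0.3862
  (v15,v19,v16) [--+] → (-1.69721, 0.356779, -0.2716)–(-1.3046, 1.3046, -0.2716)  len=1.0259
  (v16,v19,v20) [+-+] → (-1.69721, 0.356779, -0.2716)–(-1.845, 0, -0.2716)  len=0.3862
  (v19,v23,v20) [--+] → (-1.45239, -0.947821, -0.2716)–(-1.845, 0, -0.2716)  len=1.0259
  (v20,v23,v24) [+-+] → (-1.45239, -0.947821, -0.2716)–(-1.3046, -1.3046, -0.2716)  len=0.3862
  (v23,v27,v24) [--+] → (-0.356779, -1.69721, -0.2716)–(-1.3046, -1.3046, -0.2716)  len=1.0259
  (v24,v27,v28) [+-+] → (-0.356779, -1.69721, -0.2716)–(0, -1.845, -0.2716)  len=0.3862
  (v27,v31,v28) [--+] → (0.947821, -1.45239, -0.2716)–(0, -1.845, -0.2716)  len=1.0259
  (v28,v31,v32) [+-+] → (0.947821, -1.45239, -0.2716)–(1.3046, -1.3046, -0.2716)  len=0.3862
  (v31,v2,v32) [--+] → (1.69721, -0.356779, -0.2716)–(1.3046, -1.3046, -0.2716)  len=1.0259
  (v32,v2,v3) [+-+] → (1.69721, -0.356779, -0.2716)–(1.845, 0, -0.2716)  len=0.3862

Chained into 1 loop(s):
  loop 1: 16 segments, perimeter = 11.2968
Total perimeter = 11.297

loops=1 perimeter=11.297


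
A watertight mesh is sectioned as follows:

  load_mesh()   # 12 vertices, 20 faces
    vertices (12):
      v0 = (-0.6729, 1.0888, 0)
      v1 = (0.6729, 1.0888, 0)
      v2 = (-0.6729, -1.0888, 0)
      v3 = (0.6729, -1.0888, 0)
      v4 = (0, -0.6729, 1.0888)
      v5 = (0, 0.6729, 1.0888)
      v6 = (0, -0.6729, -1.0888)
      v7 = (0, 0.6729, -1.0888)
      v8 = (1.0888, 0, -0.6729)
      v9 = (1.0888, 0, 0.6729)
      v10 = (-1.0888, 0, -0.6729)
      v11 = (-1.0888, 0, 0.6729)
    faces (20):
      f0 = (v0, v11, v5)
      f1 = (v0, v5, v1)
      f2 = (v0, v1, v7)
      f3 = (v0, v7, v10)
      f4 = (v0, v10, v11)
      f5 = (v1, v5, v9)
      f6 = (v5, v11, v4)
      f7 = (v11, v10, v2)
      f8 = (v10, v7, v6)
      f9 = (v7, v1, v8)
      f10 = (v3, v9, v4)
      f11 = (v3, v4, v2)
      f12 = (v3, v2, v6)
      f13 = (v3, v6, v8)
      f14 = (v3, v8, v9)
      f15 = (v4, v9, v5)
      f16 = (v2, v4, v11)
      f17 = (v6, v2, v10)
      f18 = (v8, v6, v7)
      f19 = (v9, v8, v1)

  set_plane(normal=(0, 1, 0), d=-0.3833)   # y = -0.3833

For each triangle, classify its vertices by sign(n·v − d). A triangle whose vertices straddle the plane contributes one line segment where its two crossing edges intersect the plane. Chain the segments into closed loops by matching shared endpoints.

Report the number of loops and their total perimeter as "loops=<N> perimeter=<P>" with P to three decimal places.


loops=1 perimeter=6.431

Straddling triangles (10 of 20):
  (v5,v11,v4) [++-] → (-0.468593, -0.3833, 0.909807)–(0, -0.3833, 1.0888)  len=0.5016
  (v11,v10,v2) [++-] → (-0.942387, -0.3833, -0.436013)–(-0.942387, -0.3833, 0.436013)  len=0.8720
  (v10,v7,v6) [++-] → (0, -0.3833, -1.0888)–(-0.468593, -0.3833, -0.909807)  len=0.5016
  (v3,v9,v4) [-+-] → (0.942387, -0.3833, 0.436013)–(0.468593, -0.3833, 0.909807)  len=0.6700
  (v3,v6,v8) [--+] → (0.468593, -0.3833, -0.909807)–(0.942387, -0.3833, -0.436013)  len=0.6700
  (v3,v8,v9) [-++] → (0.942387, -0.3833, -0.436013)–(0.942387, -0.3833, 0.436013)  len=0.8720
  (v4,v9,v5) [-++] → (0.468593, -0.3833, 0.909807)–(0, -0.3833, 1.0888)  len=0.5016
  (v2,v4,v11) [--+] → (-0.468593, -0.3833, 0.909807)–(-0.942387, -0.3833, 0.436013)  len=0.6700
  (v6,v2,v10) [--+] → (-0.942387, -0.3833, -0.436013)–(-0.468593, -0.3833, -0.909807)  len=0.6700
  (v8,v6,v7) [+-+] → (0.468593, -0.3833, -0.909807)–(0, -0.3833, -1.0888)  len=0.5016

Chained into 1 loop(s):
  loop 1: 10 segments, perimeter = 6.4307
Total perimeter = 6.431


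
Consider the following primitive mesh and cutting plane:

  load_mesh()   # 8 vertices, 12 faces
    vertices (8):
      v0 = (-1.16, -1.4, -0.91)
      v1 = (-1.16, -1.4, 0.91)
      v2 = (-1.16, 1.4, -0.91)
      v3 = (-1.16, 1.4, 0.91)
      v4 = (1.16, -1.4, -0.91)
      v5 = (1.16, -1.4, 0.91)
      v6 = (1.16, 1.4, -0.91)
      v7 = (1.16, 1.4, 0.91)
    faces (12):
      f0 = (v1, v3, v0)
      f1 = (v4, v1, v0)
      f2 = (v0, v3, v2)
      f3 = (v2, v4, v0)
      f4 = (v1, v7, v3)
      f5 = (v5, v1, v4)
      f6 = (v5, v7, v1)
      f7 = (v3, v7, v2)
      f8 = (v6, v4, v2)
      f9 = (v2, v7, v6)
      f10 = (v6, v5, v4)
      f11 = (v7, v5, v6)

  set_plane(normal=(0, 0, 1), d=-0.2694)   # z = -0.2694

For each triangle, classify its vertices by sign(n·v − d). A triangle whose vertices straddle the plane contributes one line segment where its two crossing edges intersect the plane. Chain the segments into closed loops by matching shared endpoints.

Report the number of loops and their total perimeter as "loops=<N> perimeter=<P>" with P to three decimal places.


loops=1 perimeter=10.240

Straddling triangles (8 of 12):
  (v1,v3,v0) [++-] → (-1.16, -0.414462, -0.2694)–(-1.16, -1.4, -0.2694)  len=0.9855
  (v4,v1,v0) [-+-] → (0.343411, -1.4, -0.2694)–(-1.16, -1.4, -0.2694)  len=1.5034
  (v0,v3,v2) [-+-] → (-1.16, -0.414462, -0.2694)–(-1.16, 1.4, -0.2694)  len=1.8145
  (v5,v1,v4) [++-] → (0.343411, -1.4, -0.2694)–(1.16, -1.4, -0.2694)  len=0.8166
  (v3,v7,v2) [++-] → (-0.343411, 1.4, -0.2694)–(-1.16, 1.4, -0.2694)  len=0.8166
  (v2,v7,v6) [-+-] → (-0.343411, 1.4, -0.2694)–(1.16, 1.4, -0.2694)  len=1.5034
  (v6,v5,v4) [-+-] → (1.16, 0.414462, -0.2694)–(1.16, -1.4, -0.2694)  len=1.8145
  (v7,v5,v6) [++-] → (1.16, 0.414462, -0.2694)–(1.16, 1.4, -0.2694)  len=0.9855

Chained into 1 loop(s):
  loop 1: 8 segments, perimeter = 10.2400
Total perimeter = 10.240


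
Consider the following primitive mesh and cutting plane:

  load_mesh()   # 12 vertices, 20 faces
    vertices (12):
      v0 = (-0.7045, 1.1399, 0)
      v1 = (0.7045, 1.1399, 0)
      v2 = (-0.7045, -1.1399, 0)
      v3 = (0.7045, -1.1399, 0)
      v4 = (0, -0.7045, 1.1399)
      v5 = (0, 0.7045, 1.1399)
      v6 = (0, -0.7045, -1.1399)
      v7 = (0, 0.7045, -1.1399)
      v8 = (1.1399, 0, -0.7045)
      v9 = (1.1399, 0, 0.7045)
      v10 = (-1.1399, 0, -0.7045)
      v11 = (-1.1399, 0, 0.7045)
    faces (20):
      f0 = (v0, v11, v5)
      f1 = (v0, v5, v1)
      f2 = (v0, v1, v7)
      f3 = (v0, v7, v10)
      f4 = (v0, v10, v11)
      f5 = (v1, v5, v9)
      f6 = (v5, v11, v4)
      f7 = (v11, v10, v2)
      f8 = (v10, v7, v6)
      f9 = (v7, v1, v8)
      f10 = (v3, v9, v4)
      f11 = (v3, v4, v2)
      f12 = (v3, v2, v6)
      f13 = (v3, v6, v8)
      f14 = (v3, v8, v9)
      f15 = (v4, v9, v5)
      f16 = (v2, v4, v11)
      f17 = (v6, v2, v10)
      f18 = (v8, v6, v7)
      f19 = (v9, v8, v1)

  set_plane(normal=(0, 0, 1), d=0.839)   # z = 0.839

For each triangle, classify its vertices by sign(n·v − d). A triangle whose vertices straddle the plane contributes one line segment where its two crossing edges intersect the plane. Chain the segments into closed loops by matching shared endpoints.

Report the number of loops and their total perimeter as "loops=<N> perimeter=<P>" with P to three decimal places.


Straddling triangles (8 of 20):
  (v0,v11,v5) [--+] → (-0.787772, 0.217628, 0.839)–(-0.185967, 0.819433, 0.839)  len=0.8511
  (v0,v5,v1) [-+-] → (-0.185967, 0.819433, 0.839)–(0.185967, 0.819433, 0.839)  len=0.3719
  (v1,v5,v9) [-+-] → (0.185967, 0.819433, 0.839)–(0.787772, 0.217628, 0.839)  len=0.8511
  (v5,v11,v4) [+-+] → (-0.787772, 0.217628, 0.839)–(-0.787772, -0.217628, 0.839)  len=0.4353
  (v3,v9,v4) [--+] → (0.787772, -0.217628, 0.839)–(0.185967, -0.819433, 0.839)  len=0.8511
  (v3,v4,v2) [-+-] → (0.185967, -0.819433, 0.839)–(-0.185967, -0.819433, 0.839)  len=0.3719
  (v4,v9,v5) [+-+] → (0.787772, -0.217628, 0.839)–(0.787772, 0.217628, 0.839)  len=0.4353
  (v2,v4,v11) [-+-] → (-0.185967, -0.819433, 0.839)–(-0.787772, -0.217628, 0.839)  len=0.8511

Chained into 1 loop(s):
  loop 1: 8 segments, perimeter = 5.0187
Total perimeter = 5.019

loops=1 perimeter=5.019


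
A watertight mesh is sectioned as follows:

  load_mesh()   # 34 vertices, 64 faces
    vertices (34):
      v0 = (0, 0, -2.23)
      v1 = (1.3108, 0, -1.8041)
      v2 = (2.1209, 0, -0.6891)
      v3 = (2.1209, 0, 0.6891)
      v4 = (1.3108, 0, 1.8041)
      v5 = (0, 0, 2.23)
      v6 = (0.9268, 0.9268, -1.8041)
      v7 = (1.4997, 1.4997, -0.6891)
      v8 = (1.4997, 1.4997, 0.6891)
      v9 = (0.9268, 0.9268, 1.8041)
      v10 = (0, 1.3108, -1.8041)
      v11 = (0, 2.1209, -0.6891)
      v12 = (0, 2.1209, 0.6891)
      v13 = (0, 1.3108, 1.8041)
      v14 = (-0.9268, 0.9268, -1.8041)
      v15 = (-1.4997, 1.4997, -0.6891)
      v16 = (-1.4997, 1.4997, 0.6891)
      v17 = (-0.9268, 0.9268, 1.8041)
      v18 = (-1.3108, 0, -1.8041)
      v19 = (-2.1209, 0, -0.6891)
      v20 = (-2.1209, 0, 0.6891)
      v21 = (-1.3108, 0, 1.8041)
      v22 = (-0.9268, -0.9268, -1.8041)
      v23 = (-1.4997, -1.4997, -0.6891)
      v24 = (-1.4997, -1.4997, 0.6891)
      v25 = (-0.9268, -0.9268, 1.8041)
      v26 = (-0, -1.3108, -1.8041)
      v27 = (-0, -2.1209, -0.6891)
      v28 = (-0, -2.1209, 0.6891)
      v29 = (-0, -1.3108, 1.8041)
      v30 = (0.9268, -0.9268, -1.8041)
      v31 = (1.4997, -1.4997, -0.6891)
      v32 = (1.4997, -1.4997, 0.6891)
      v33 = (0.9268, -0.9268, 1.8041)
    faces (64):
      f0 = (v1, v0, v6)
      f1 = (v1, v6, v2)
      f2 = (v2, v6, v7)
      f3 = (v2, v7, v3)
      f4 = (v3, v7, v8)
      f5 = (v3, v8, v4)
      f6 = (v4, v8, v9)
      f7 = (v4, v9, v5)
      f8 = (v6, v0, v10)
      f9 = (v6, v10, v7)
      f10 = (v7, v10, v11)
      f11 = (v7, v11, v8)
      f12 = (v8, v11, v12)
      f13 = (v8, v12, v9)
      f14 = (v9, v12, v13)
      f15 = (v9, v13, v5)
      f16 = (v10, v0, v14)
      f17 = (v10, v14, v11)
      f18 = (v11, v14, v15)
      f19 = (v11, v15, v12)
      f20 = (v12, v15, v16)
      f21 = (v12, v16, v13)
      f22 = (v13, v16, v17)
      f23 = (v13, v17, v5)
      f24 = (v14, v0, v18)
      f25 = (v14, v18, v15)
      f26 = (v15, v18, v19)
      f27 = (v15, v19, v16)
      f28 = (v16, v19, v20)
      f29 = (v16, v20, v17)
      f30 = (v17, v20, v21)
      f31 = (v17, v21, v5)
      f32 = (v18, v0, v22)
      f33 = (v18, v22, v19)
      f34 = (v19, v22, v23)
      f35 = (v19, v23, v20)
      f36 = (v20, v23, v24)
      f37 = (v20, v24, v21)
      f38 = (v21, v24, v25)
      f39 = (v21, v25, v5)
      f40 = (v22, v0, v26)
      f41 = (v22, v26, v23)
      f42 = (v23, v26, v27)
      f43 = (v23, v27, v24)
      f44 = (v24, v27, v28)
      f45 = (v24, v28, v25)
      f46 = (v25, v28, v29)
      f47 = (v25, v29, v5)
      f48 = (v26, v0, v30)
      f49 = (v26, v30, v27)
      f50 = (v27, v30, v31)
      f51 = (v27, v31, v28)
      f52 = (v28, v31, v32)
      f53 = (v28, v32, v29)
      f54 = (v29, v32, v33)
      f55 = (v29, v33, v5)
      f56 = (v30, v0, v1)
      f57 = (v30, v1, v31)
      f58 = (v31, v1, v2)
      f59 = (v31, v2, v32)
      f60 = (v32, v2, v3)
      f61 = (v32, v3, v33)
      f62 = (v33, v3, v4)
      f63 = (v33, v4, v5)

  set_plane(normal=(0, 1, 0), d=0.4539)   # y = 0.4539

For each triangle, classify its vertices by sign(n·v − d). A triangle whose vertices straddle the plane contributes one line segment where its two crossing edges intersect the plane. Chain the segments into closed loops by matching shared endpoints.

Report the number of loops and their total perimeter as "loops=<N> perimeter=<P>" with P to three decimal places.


loops=1 perimeter=12.914

Straddling triangles (20 of 64):
  (v1,v0,v6) [--+] → (0.4539, 0.4539, -2.02142)–(1.12274, 0.4539, -1.8041)  len=0.7033
  (v1,v6,v2) [-+-] → (1.12274, 0.4539, -1.8041)–(1.53609, 0.4539, -1.23517)  len=0.7032
  (v2,v6,v7) [-++] → (1.53609, 0.4539, -1.23517)–(1.93289, 0.4539, -0.6891)  len=0.6750
  (v2,v7,v3) [-+-] → (1.93289, 0.4539, -0.6891)–(1.93289, 0.4539, 0.271973)  len=0.9611
  (v3,v7,v8) [-++] → (1.93289, 0.4539, 0.271973)–(1.93289, 0.4539, 0.6891)  len=0.4171
  (v3,v8,v4) [-+-] → (1.93289, 0.4539, 0.6891)–(1.36797, 0.4539, 1.46663)  len=0.9611
  (v4,v8,v9) [-++] → (1.36797, 0.4539, 1.46663)–(1.12274, 0.4539, 1.8041)  len=0.4172
  (v4,v9,v5) [-+-] → (1.12274, 0.4539, 1.8041)–(0.4539, 0.4539, 2.02142)  len=0.7033
  (v6,v0,v10) [+-+] → (0.4539, 0.4539, -2.02142)–(0, 0.4539, -2.08252)  len=0.4580
  (v9,v13,v5) [++-] → (0, 0.4539, 2.08252)–(0.4539, 0.4539, 2.02142)  len=0.4580
  (v10,v0,v14) [+-+] → (0, 0.4539, -2.08252)–(-0.4539, 0.4539, -2.02142)  len=0.4580
  (v13,v17,v5) [++-] → (-0.4539, 0.4539, 2.02142)–(0, 0.4539, 2.08252)  len=0.4580
  (v14,v0,v18) [+--] → (-0.4539, 0.4539, -2.02142)–(-1.12274, 0.4539, -1.8041)  len=0.7033
  (v14,v18,v15) [+-+] → (-1.12274, 0.4539, -1.8041)–(-1.36797, 0.4539, -1.46663)  len=0.4172
  (v15,v18,v19) [+--] → (-1.36797, 0.4539, -1.46663)–(-1.93289, 0.4539, -0.6891)  len=0.9611
  (v15,v19,v16) [+-+] → (-1.93289, 0.4539, -0.6891)–(-1.93289, 0.4539, -0.271973)  len=0.4171
  (v16,v19,v20) [+--] → (-1.93289, 0.4539, -0.271973)–(-1.93289, 0.4539, 0.6891)  len=0.9611
  (v16,v20,v17) [+-+] → (-1.93289, 0.4539, 0.6891)–(-1.53609, 0.4539, 1.23517)  len=0.6750
  (v17,v20,v21) [+--] → (-1.53609, 0.4539, 1.23517)–(-1.12274, 0.4539, 1.8041)  len=0.7032
  (v17,v21,v5) [+--] → (-1.12274, 0.4539, 1.8041)–(-0.4539, 0.4539, 2.02142)  len=0.7033

Chained into 1 loop(s):
  loop 1: 20 segments, perimeter = 12.9144
Total perimeter = 12.914


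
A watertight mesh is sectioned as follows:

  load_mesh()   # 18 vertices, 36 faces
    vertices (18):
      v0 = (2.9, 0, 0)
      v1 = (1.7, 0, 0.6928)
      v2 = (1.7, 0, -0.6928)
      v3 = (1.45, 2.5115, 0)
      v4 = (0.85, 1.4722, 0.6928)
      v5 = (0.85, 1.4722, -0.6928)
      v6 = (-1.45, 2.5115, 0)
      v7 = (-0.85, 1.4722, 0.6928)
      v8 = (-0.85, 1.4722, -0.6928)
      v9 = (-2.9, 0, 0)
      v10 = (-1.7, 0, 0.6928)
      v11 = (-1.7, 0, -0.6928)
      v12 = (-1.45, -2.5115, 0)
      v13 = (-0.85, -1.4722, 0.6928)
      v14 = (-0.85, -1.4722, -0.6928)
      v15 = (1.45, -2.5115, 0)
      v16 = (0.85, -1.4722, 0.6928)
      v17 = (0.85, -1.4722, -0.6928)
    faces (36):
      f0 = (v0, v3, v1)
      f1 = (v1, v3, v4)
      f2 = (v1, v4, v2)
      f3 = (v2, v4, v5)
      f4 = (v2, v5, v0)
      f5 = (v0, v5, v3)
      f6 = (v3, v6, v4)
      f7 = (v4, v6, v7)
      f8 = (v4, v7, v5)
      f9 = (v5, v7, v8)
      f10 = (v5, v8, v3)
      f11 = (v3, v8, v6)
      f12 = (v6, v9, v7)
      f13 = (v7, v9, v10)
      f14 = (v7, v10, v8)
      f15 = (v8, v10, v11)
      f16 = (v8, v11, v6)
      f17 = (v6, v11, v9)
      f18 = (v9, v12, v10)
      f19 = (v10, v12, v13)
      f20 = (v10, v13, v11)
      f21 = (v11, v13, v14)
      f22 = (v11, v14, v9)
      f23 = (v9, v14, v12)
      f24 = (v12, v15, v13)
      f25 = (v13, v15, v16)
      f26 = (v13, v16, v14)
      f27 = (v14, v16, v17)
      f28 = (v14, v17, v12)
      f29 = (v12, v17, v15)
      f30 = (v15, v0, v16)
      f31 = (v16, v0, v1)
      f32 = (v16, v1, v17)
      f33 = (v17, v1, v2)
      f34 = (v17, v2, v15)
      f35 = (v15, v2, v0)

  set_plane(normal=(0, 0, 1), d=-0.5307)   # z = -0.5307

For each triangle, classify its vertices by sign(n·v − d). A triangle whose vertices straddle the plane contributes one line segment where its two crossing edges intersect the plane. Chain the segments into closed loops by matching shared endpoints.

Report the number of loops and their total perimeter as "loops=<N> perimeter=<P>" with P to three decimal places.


Straddling triangles (24 of 36):
  (v1,v4,v2) [++-] → (1.60056, 0.172231, -0.5307)–(1.7, 0, -0.5307)  len=0.1989
  (v2,v4,v5) [-+-] → (1.60056, 0.172231, -0.5307)–(0.85, 1.4722, -0.5307)  len=1.5011
  (v2,v5,v0) [--+] → (1.32966, 1.12774, -0.5307)–(1.98077, 0, -0.5307)  len=1.3022
  (v0,v5,v3) [+-+] → (1.32966, 1.12774, -0.5307)–(0.990387, 1.71537, -0.5307)  len=0.6785
  (v4,v7,v5) [++-] → (0.651119, 1.4722, -0.5307)–(0.85, 1.4722, -0.5307)  len=0.1989
  (v5,v7,v8) [-+-] → (0.651119, 1.4722, -0.5307)–(-0.85, 1.4722, -0.5307)  len=1.5011
  (v5,v8,v3) [--+] → (-0.31185, 1.71537, -0.5307)–(0.990387, 1.71537, -0.5307)  len=1.3022
  (v3,v8,v6) [+-+] → (-0.31185, 1.71537, -0.5307)–(-0.990387, 1.71537, -0.5307)  len=0.6785
  (v7,v10,v8) [++-] → (-0.949441, 1.29997, -0.5307)–(-0.85, 1.4722, -0.5307)  len=0.1989
  (v8,v10,v11) [-+-] → (-0.949441, 1.29997, -0.5307)–(-1.7, 0, -0.5307)  len=1.5011
  (v8,v11,v6) [--+] → (-1.64151, 0.587636, -0.5307)–(-0.990387, 1.71537, -0.5307)  len=1.3022
  (v6,v11,v9) [+-+] → (-1.64151, 0.587636, -0.5307)–(-1.98077, 0, -0.5307)  len=0.6785
  (v10,v13,v11) [++-] → (-1.60056, -0.172231, -0.5307)–(-1.7, 0, -0.5307)  len=0.1989
  (v11,v13,v14) [-+-] → (-1.60056, -0.172231, -0.5307)–(-0.85, -1.4722, -0.5307)  len=1.5011
  (v11,v14,v9) [--+] → (-1.32966, -1.12774, -0.5307)–(-1.98077, 0, -0.5307)  len=1.3022
  (v9,v14,v12) [+-+] → (-1.32966, -1.12774, -0.5307)–(-0.990387, -1.71537, -0.5307)  len=0.6785
  (v13,v16,v14) [++-] → (-0.651119, -1.4722, -0.5307)–(-0.85, -1.4722, -0.5307)  len=0.1989
  (v14,v16,v17) [-+-] → (-0.651119, -1.4722, -0.5307)–(0.85, -1.4722, -0.5307)  len=1.5011
  (v14,v17,v12) [--+] → (0.31185, -1.71537, -0.5307)–(-0.990387, -1.71537, -0.5307)  len=1.3022
  (v12,v17,v15) [+-+] → (0.31185, -1.71537, -0.5307)–(0.990387, -1.71537, -0.5307)  len=0.6785
  (v16,v1,v17) [++-] → (0.949441, -1.29997, -0.5307)–(0.85, -1.4722, -0.5307)  len=0.1989
  (v17,v1,v2) [-+-] → (0.949441, -1.29997, -0.5307)–(1.7, 0, -0.5307)  len=1.5011
  (v17,v2,v15) [--+] → (1.64151, -0.587636, -0.5307)–(0.990387, -1.71537, -0.5307)  len=1.3022
  (v15,v2,v0) [+-+] → (1.64151, -0.587636, -0.5307)–(1.98077, 0, -0.5307)  len=0.6785

Chained into 2 loop(s):
  loop 1: 12 segments, perimeter = 10.1999
  loop 2: 12 segments, perimeter = 11.8845
Total perimeter = 22.084

loops=2 perimeter=22.084


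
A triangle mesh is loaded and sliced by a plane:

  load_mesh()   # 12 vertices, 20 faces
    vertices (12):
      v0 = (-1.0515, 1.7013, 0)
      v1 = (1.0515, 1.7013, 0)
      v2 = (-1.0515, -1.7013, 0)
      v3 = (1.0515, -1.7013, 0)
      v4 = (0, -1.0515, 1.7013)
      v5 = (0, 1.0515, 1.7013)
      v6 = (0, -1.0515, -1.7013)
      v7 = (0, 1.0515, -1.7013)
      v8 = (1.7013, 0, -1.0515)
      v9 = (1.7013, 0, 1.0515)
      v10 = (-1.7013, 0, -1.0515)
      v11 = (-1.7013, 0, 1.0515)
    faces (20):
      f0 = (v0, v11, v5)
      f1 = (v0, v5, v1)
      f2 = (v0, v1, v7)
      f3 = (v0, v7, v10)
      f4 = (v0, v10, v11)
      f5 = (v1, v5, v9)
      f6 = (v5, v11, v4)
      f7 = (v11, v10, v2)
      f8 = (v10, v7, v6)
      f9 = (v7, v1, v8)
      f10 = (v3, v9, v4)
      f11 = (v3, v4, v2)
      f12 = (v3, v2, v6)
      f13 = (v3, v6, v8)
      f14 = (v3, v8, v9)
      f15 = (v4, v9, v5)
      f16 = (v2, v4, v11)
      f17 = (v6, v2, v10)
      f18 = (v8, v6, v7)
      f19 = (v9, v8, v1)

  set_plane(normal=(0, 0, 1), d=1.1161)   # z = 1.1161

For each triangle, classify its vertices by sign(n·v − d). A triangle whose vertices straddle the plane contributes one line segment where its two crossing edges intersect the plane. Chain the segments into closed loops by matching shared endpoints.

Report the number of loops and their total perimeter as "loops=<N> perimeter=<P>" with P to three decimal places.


loops=1 perimeter=8.486

Straddling triangles (8 of 20):
  (v0,v11,v5) [--+] → (-1.53216, 0.104535, 1.1161)–(-0.361687, 1.27501, 1.1161)  len=1.6553
  (v0,v5,v1) [-+-] → (-0.361687, 1.27501, 1.1161)–(0.361687, 1.27501, 1.1161)  len=0.7234
  (v1,v5,v9) [-+-] → (0.361687, 1.27501, 1.1161)–(1.53216, 0.104535, 1.1161)  len=1.6553
  (v5,v11,v4) [+-+] → (-1.53216, 0.104535, 1.1161)–(-1.53216, -0.104535, 1.1161)  len=0.2091
  (v3,v9,v4) [--+] → (1.53216, -0.104535, 1.1161)–(0.361687, -1.27501, 1.1161)  len=1.6553
  (v3,v4,v2) [-+-] → (0.361687, -1.27501, 1.1161)–(-0.361687, -1.27501, 1.1161)  len=0.7234
  (v4,v9,v5) [+-+] → (1.53216, -0.104535, 1.1161)–(1.53216, 0.104535, 1.1161)  len=0.2091
  (v2,v4,v11) [-+-] → (-0.361687, -1.27501, 1.1161)–(-1.53216, -0.104535, 1.1161)  len=1.6553

Chained into 1 loop(s):
  loop 1: 8 segments, perimeter = 8.4861
Total perimeter = 8.486


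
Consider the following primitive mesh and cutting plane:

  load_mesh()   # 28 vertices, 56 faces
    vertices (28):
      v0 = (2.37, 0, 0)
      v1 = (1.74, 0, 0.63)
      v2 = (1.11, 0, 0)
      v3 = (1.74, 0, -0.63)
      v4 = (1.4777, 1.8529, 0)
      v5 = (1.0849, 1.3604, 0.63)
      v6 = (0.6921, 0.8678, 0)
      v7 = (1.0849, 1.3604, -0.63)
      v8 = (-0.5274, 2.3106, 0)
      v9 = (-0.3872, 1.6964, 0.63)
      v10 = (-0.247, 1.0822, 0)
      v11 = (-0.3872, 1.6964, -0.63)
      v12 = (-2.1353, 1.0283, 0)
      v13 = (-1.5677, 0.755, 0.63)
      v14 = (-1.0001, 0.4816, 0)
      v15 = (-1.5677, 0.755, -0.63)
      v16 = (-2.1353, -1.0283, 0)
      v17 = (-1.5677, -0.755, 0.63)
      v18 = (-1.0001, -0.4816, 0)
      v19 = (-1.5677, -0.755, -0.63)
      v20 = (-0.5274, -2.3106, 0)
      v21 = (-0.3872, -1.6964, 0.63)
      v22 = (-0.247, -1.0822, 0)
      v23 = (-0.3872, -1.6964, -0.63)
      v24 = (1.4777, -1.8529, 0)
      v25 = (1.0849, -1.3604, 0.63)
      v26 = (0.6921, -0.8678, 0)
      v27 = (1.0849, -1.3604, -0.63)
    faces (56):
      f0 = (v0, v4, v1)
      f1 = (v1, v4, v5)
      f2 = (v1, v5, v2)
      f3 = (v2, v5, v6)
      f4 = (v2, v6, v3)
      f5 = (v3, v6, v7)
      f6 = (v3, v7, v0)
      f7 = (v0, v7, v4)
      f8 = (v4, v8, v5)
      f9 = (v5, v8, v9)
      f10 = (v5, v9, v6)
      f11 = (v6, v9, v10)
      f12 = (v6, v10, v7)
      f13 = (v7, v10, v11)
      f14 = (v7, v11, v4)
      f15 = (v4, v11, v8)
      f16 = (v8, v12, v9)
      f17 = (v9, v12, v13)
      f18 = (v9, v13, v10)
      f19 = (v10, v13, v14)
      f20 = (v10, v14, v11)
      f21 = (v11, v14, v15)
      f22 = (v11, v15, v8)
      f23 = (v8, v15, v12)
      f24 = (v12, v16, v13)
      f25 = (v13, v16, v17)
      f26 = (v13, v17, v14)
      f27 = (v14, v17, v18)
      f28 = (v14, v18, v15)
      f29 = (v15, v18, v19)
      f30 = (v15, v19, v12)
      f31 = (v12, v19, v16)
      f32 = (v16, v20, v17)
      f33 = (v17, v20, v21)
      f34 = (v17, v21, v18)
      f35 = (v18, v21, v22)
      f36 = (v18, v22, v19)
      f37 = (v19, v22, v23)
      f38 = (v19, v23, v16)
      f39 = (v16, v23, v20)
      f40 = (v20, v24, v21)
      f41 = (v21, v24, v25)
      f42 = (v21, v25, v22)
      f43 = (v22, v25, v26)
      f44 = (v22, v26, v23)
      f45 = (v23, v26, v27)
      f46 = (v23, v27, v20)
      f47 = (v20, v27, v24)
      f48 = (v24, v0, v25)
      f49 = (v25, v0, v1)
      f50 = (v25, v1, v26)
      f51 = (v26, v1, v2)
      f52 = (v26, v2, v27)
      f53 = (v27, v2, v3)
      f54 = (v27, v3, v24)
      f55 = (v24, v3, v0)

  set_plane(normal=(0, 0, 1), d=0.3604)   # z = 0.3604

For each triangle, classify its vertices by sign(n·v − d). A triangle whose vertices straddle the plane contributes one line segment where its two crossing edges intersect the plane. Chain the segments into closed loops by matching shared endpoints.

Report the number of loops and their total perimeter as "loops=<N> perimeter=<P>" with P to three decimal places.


Straddling triangles (28 of 56):
  (v0,v4,v1) [--+] → (1.62775, 0.792924, 0.3604)–(2.0096, 0, 0.3604)  len=0.8801
  (v1,v4,v5) [+-+] → (1.62775, 0.792924, 0.3604)–(1.25299, 1.57116, 0.3604)  len=0.8638
  (v1,v5,v2) [++-] → (1.09564, 0.778235, 0.3604)–(1.4704, 0, 0.3604)  len=0.8638
  (v2,v5,v6) [-+-] → (1.09564, 0.778235, 0.3604)–(0.916807, 1.1496, 0.3604)  len=0.4122
  (v4,v8,v5) [--+] → (0.394938, 1.76703, 0.3604)–(1.25299, 1.57116, 0.3604)  len=0.8801
  (v5,v8,v9) [+-+] → (0.394938, 1.76703, 0.3604)–(-0.447197, 1.95924, 0.3604)  len=0.8638
  (v5,v9,v6) [++-] → (0.0746719, 1.34181, 0.3604)–(0.916807, 1.1496, 0.3604)  len=0.8638
  (v6,v9,v10) [-+-] → (0.0746719, 1.34181, 0.3604)–(-0.327203, 1.43356, 0.3604)  len=0.4122
  (v8,v12,v9) [--+] → (-1.13528, 1.4105, 0.3604)–(-0.447197, 1.95924, 0.3604)  len=0.8801
  (v9,v12,v13) [+-+] → (-1.13528, 1.4105, 0.3604)–(-1.8106, 0.871955, 0.3604)  len=0.8638
  (v9,v13,v10) [++-] → (-1.00252, 0.895021, 0.3604)–(-0.327203, 1.43356, 0.3604)  len=0.8638
  (v10,v13,v14) [-+-] → (-1.00252, 0.895021, 0.3604)–(-1.3248, 0.638002, 0.3604)  len=0.4122
  (v12,v16,v13) [--+] → (-1.8106, -0.00813917, 0.3604)–(-1.8106, 0.871955, 0.3604)  len=0.8801
  (v13,v16,v17) [+-+] → (-1.8106, -0.00813917, 0.3604)–(-1.8106, -0.871955, 0.3604)  len=0.8638
  (v13,v17,v14) [++-] → (-1.3248, -0.225814, 0.3604)–(-1.3248, 0.638002, 0.3604)  len=0.8638
  (v14,v17,v18) [-+-] → (-1.3248, -0.225814, 0.3604)–(-1.3248, -0.638002, 0.3604)  len=0.4122
  (v16,v20,v17) [--+] → (-1.12252, -1.4207, 0.3604)–(-1.8106, -0.871955, 0.3604)  len=0.8801
  (v17,v20,v21) [+-+] → (-1.12252, -1.4207, 0.3604)–(-0.447197, -1.95924, 0.3604)  len=0.8638
  (v17,v21,v18) [++-] → (-0.649482, -1.17654, 0.3604)–(-1.3248, -0.638002, 0.3604)  len=0.8638
  (v18,v21,v22) [-+-] → (-0.649482, -1.17654, 0.3604)–(-0.327203, -1.43356, 0.3604)  len=0.4122
  (v20,v24,v21) [--+] → (0.410859, -1.76337, 0.3604)–(-0.447197, -1.95924, 0.3604)  len=0.8801
  (v21,v24,v25) [+-+] → (0.410859, -1.76337, 0.3604)–(1.25299, -1.57116, 0.3604)  len=0.8638
  (v21,v25,v22) [++-] → (0.514931, -1.24135, 0.3604)–(-0.327203, -1.43356, 0.3604)  len=0.8638
  (v22,v25,v26) [-+-] → (0.514931, -1.24135, 0.3604)–(0.916807, -1.1496, 0.3604)  len=0.4122
  (v24,v0,v25) [--+] → (1.63484, -0.778235, 0.3604)–(1.25299, -1.57116, 0.3604)  len=0.8801
  (v25,v0,v1) [+-+] → (1.63484, -0.778235, 0.3604)–(2.0096, 0, 0.3604)  len=0.8638
  (v25,v1,v26) [++-] → (1.29157, -0.371363, 0.3604)–(0.916807, -1.1496, 0.3604)  len=0.8638
  (v26,v1,v2) [-+-] → (1.29157, -0.371363, 0.3604)–(1.4704, 0, 0.3604)  len=0.4122

Chained into 2 loop(s):
  loop 1: 14 segments, perimeter = 12.2072
  loop 2: 14 segments, perimeter = 8.9319
Total perimeter = 21.139

loops=2 perimeter=21.139
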